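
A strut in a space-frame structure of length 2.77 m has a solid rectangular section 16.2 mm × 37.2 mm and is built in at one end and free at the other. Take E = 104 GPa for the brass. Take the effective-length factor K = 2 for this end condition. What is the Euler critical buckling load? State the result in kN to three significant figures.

P_cr ≈ 0.441 kN

Buckling occurs about the weak axis: I_min = h·b³/12 with b = 16.2 mm (the shorter side).
I_min = 37.2×16.2³/12 = 1.318×10^4 mm⁴
I = 1.318×10^4 mm⁴ = 1.318×10^-8 m⁴
Effective length L_e = K·L = 2 × 2.77 = 5.540 m
P_cr = π²EI / L_e² = π² × 104×10⁹ × 1.318×10^-8 / 5.540² = 440.8 N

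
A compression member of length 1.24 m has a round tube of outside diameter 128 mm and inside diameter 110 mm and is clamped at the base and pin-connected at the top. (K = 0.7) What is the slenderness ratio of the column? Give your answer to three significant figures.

λ ≈ 20.6

d_o = 128 mm, d_i = 110 mm
I = π(d_o⁴ − d_i⁴)/64 = π(128⁴ − 110.0⁴)/64 = 5.990×10^6 mm⁴
A = 3.365×10^3 mm²;  r_min = √(I/A) = √(5.990×10^6/3.365×10^3) = 42.19 mm
L_e = K·L = 0.7 × 1.24 m = 0.8680 m = 868.00 mm
λ = L_e / r_min = 868.00 / 42.19 = 20.6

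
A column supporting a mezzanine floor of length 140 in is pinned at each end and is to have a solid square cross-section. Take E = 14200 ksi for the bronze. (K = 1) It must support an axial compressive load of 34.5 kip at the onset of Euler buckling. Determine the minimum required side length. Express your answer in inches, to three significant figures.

a ≈ 2.76 in

L_e = K·L = 1 × 140 = 140.0 in
Required I = P_cr·L_e²/(π²E) = 3.450×10^4 × 140.0² / (π² × 1.42×10^7) = 4.825 in⁴
Solid square: I = a⁴/12  ⇒  a = (12I)^(1/4) = (12×4.825)^(1/4) = 2.76 in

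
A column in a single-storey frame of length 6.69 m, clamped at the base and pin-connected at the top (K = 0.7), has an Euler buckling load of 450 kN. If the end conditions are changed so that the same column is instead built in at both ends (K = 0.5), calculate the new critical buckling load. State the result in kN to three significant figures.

P_cr ∝ 1/K², so P_cr,new = P_cr,old × (K_old/K_new)² = 450 × (0.7/0.5)²
= 450 × 1.960 = 882 kN

P_cr ≈ 882 kN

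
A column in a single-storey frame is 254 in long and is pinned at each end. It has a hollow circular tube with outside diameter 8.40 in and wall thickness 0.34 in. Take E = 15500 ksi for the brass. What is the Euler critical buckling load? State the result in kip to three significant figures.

P_cr ≈ 166 kip

Inner diameter d_i = 8.40 − 2×0.34 = 7.720 in
I = π(d_o⁴ − d_i⁴)/64 = π(8.40⁴ − 7.720⁴)/64 = 70.04 in⁴
Effective length L_e = K·L = 1 × 254 = 254.0 in
P_cr = π²EI / L_e² = π² × 15500×10³ × 70.04 / 254.0² = 1.661×10^5 lb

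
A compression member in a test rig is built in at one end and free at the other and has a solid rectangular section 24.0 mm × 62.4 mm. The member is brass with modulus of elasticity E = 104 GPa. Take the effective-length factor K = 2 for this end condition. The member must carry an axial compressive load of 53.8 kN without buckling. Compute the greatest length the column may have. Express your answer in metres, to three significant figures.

L_max ≈ 0.586 m

Buckling occurs about the weak axis: I_min = h·b³/12 with b = 24.0 mm (the shorter side).
I_min = 62.4×24.0³/12 = 7.188×10^4 mm⁴
I = 7.188×10^-8 m⁴
At the buckling limit P_cr = P = 5.380×10^4 N
From P_cr = π²EI/(K·L)²:  L = (1/K)·√(π²EI/P_cr) = (1/2)·√(π²×1.04×10^11×7.188×10^-8/5.380×10^4)
L = 0.586 m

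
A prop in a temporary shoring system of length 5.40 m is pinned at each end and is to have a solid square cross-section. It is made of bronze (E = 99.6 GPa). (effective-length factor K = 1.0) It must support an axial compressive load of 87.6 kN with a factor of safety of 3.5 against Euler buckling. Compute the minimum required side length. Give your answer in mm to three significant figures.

a ≈ 102 mm

Required P_cr = n·P = 3.5 × 87.6 = 306.6 kN
L_e = K·L = 1 × 5.40 = 5.400 m
Required I = P_cr·L_e²/(π²E) = 3.066×10^5 × 5.400² / (π² × 9.96×10^10) = 9.095×10^-6 m⁴
I_req = 9.095×10^6 mm⁴
Solid square: I = a⁴/12  ⇒  a = (12I)^(1/4) = (12×9.095×10^6)^(1/4) = 102 mm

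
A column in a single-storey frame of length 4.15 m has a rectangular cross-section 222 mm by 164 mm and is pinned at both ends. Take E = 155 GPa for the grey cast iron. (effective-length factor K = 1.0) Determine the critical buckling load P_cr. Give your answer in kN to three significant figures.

P_cr ≈ 7250 kN

Buckling occurs about the weak axis: I_min = h·b³/12 with b = 164 mm (the shorter side).
I_min = 222×164³/12 = 8.160×10^7 mm⁴
I = 8.160×10^7 mm⁴ = 8.160×10^-5 m⁴
Effective length L_e = K·L = 1 × 4.15 = 4.150 m
P_cr = π²EI / L_e² = π² × 155×10⁹ × 8.160×10^-5 / 4.150² = 7.248×10^6 N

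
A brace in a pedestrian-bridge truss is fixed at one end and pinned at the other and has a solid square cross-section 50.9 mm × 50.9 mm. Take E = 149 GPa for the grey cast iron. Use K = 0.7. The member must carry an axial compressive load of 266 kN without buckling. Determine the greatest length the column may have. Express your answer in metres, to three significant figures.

L_max ≈ 2.51 m

I = a⁴/12 = 50.9⁴/12 = 5.594×10^5 mm⁴
I = 5.594×10^-7 m⁴
At the buckling limit P_cr = P = 2.660×10^5 N
From P_cr = π²EI/(K·L)²:  L = (1/K)·√(π²EI/P_cr) = (1/0.7)·√(π²×1.49×10^11×5.594×10^-7/2.660×10^5)
L = 2.51 m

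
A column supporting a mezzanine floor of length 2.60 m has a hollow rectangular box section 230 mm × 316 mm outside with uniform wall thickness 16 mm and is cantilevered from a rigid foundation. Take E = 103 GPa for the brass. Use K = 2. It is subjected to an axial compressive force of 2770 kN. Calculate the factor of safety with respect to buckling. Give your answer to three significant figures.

n ≈ 1.86

Inner dimensions: h_i = 316 − 2×16 = 284.0 mm, b_i = 230 − 2×16 = 198.0 mm
Weak-axis I_min = (h_o·b_o³ − h_i·b_i³)/12 with b_o = 230, b_i = 198.0 mm (shorter outer/inner sides).
I_min = (316×230³ − 284.0×198.0³)/12 = 1.367×10^8 mm⁴
I = 1.367×10^8 mm⁴ = 1.367×10^-4 m⁴
Effective length L_e = K·L = 2 × 2.60 = 5.200 m
P_cr = π²EI / L_e² = π² × 103×10⁹ × 1.367×10^-4 / 5.200² = 5.139×10^6 N
Factor of safety n = P_cr / P = 5138.8 / 2770 = 1.86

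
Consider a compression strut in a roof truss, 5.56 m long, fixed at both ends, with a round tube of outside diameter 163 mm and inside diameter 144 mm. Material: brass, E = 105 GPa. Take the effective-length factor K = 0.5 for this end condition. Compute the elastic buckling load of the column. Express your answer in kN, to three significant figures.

d_o = 163 mm, d_i = 144 mm
I = π(d_o⁴ − d_i⁴)/64 = π(163⁴ − 144.0⁴)/64 = 1.354×10^7 mm⁴
I = 1.354×10^7 mm⁴ = 1.354×10^-5 m⁴
Effective length L_e = K·L = 0.5 × 5.56 = 2.780 m
P_cr = π²EI / L_e² = π² × 105×10⁹ × 1.354×10^-5 / 2.780² = 1.816×10^6 N

P_cr ≈ 1820 kN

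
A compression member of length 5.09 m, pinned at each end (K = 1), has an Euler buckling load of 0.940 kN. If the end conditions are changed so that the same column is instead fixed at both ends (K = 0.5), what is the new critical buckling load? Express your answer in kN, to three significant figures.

P_cr ∝ 1/K², so P_cr,new = P_cr,old × (K_old/K_new)² = 0.940 × (1/0.5)²
= 0.940 × 4.000 = 3.76 kN

P_cr ≈ 3.76 kN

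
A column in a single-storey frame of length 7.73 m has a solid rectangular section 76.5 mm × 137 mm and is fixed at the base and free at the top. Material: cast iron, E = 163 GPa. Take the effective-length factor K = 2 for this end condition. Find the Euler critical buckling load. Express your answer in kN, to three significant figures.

Buckling occurs about the weak axis: I_min = h·b³/12 with b = 76.5 mm (the shorter side).
I_min = 137×76.5³/12 = 5.111×10^6 mm⁴
I = 5.111×10^6 mm⁴ = 5.111×10^-6 m⁴
Effective length L_e = K·L = 2 × 7.73 = 15.46 m
P_cr = π²EI / L_e² = π² × 163×10⁹ × 5.111×10^-6 / 15.46² = 3.440×10^4 N

P_cr ≈ 34.4 kN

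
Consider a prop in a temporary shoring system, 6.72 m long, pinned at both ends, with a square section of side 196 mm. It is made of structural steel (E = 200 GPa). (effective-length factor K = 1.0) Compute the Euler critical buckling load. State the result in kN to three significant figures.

I = a⁴/12 = 196⁴/12 = 1.230×10^8 mm⁴
I = 1.230×10^8 mm⁴ = 1.230×10^-4 m⁴
Effective length L_e = K·L = 1 × 6.72 = 6.720 m
P_cr = π²EI / L_e² = π² × 200×10⁹ × 1.230×10^-4 / 6.720² = 5.376×10^6 N

P_cr ≈ 5380 kN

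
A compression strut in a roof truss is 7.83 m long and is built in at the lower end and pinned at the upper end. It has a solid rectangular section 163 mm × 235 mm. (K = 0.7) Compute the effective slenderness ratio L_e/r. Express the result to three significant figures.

λ ≈ 116

For a rectangle r_min = b/√12 = 163/√12 = 47.05 mm
L_e = K·L = 0.7 × 7.83 m = 5.481 m = 5481.0 mm
λ = L_e / r_min = 5481.0 / 47.05 = 116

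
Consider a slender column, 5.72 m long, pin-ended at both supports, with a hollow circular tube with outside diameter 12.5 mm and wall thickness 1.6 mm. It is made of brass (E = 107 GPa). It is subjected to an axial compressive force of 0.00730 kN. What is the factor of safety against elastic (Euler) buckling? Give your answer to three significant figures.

Inner diameter d_i = 12.5 − 2×1.6 = 9.300 mm
I = π(d_o⁴ − d_i⁴)/64 = π(12.5⁴ − 9.300⁴)/64 = 831.2 mm⁴
I = 831.2 mm⁴ = 8.312×10^-10 m⁴
Effective length L_e = K·L = 1 × 5.72 = 5.720 m
P_cr = π²EI / L_e² = π² × 107×10⁹ × 8.312×10^-10 / 5.720² = 26.83 N
Factor of safety n = P_cr / P = 0.026829 / 0.00730 = 3.68

n ≈ 3.68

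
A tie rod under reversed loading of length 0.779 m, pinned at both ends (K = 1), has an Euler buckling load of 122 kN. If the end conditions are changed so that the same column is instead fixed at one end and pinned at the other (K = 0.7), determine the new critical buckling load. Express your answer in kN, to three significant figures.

P_cr ∝ 1/K², so P_cr,new = P_cr,old × (K_old/K_new)² = 122 × (1/0.7)²
= 122 × 2.041 = 249 kN

P_cr ≈ 249 kN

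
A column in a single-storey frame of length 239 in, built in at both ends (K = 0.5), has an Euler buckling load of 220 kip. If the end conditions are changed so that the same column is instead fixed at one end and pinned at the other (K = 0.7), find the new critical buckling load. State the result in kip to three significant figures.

P_cr ∝ 1/K², so P_cr,new = P_cr,old × (K_old/K_new)² = 220 × (0.5/0.7)²
= 220 × 0.5102 = 112 kip

P_cr ≈ 112 kip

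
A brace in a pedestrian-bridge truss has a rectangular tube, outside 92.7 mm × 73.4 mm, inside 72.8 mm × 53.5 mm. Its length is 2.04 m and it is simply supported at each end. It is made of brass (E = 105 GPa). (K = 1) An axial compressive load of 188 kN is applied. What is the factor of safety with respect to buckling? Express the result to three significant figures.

n ≈ 2.82

Weak-axis I_min = (h_o·b_o³ − h_i·b_i³)/12 with b_o = 73.4, b_i = 53.50 mm (shorter outer/inner sides).
I_min = (92.7×73.4³ − 72.80×53.50³)/12 = 2.126×10^6 mm⁴
I = 2.126×10^6 mm⁴ = 2.126×10^-6 m⁴
Effective length L_e = K·L = 1 × 2.04 = 2.040 m
P_cr = π²EI / L_e² = π² × 105×10⁹ × 2.126×10^-6 / 2.040² = 5.294×10^5 N
Factor of safety n = P_cr / P = 529.37 / 188 = 2.82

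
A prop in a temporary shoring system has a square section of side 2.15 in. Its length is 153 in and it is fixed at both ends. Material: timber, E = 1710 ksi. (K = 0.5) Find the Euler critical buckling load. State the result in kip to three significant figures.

I = a⁴/12 = 2.15⁴/12 = 1.781 in⁴
Effective length L_e = K·L = 0.5 × 153 = 76.50 in
P_cr = π²EI / L_e² = π² × 1710×10³ × 1.781 / 76.50² = 5.135×10^3 lb

P_cr ≈ 5.14 kip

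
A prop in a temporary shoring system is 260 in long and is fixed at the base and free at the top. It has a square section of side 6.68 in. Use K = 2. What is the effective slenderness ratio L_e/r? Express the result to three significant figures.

For a square r = a/√12 = 6.68/√12 = 1.928 in
L_e = K·L = 2 × 260 = 520.0 in
λ = L_e / r_min = 520.00 / 1.928 = 270

λ ≈ 270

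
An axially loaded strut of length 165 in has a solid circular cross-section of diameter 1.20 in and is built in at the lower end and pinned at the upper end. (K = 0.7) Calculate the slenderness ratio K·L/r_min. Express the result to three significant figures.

λ ≈ 385

For a solid circle r = d/4 = 1.20/4 = 0.3000 in
L_e = K·L = 0.7 × 165 = 115.5 in
λ = L_e / r_min = 115.50 / 0.3000 = 385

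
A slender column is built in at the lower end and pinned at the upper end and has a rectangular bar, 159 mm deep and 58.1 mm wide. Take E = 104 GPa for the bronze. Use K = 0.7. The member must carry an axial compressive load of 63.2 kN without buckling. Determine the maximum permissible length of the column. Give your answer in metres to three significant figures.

Buckling occurs about the weak axis: I_min = h·b³/12 with b = 58.1 mm (the shorter side).
I_min = 159×58.1³/12 = 2.599×10^6 mm⁴
I = 2.599×10^-6 m⁴
At the buckling limit P_cr = P = 6.320×10^4 N
From P_cr = π²EI/(K·L)²:  L = (1/K)·√(π²EI/P_cr) = (1/0.7)·√(π²×1.04×10^11×2.599×10^-6/6.320×10^4)
L = 9.28 m

L_max ≈ 9.28 m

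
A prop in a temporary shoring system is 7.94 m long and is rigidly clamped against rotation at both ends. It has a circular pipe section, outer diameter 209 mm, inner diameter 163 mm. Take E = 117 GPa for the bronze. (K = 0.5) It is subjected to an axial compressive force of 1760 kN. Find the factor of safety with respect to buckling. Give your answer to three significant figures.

d_o = 209 mm, d_i = 163 mm
I = π(d_o⁴ − d_i⁴)/64 = π(209⁴ − 163.0⁴)/64 = 5.901×10^7 mm⁴
I = 5.901×10^7 mm⁴ = 5.901×10^-5 m⁴
Effective length L_e = K·L = 0.5 × 7.94 = 3.970 m
P_cr = π²EI / L_e² = π² × 117×10⁹ × 5.901×10^-5 / 3.970² = 4.323×10^6 N
Factor of safety n = P_cr / P = 4323.4 / 1760 = 2.46

n ≈ 2.46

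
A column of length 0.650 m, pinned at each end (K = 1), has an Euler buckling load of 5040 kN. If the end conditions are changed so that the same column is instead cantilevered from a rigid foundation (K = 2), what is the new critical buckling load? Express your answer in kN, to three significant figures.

P_cr ∝ 1/K², so P_cr,new = P_cr,old × (K_old/K_new)² = 5040 × (1/2)²
= 5040 × 0.2500 = 1260 kN

P_cr ≈ 1260 kN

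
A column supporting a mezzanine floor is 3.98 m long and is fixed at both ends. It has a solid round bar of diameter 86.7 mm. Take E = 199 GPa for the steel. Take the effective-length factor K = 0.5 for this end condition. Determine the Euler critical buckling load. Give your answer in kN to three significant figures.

I = πd⁴/64 = π×86.7⁴/64 = 2.774×10^6 mm⁴
I = 2.774×10^6 mm⁴ = 2.774×10^-6 m⁴
Effective length L_e = K·L = 0.5 × 3.98 = 1.990 m
P_cr = π²EI / L_e² = π² × 199×10⁹ × 2.774×10^-6 / 1.990² = 1.376×10^6 N

P_cr ≈ 1380 kN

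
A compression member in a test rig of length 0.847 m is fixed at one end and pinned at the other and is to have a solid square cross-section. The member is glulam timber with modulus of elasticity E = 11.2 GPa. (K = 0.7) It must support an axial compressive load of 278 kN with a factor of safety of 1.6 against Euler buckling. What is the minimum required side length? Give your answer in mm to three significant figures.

Required P_cr = n·P = 1.6 × 278 = 444.8 kN
L_e = K·L = 0.7 × 0.847 = 0.5929 m
Required I = P_cr·L_e²/(π²E) = 4.448×10^5 × 0.5929² / (π² × 1.12×10^10) = 1.415×10^-6 m⁴
I_req = 1.415×10^6 mm⁴
Solid square: I = a⁴/12  ⇒  a = (12I)^(1/4) = (12×1.415×10^6)^(1/4) = 64.2 mm

a ≈ 64.2 mm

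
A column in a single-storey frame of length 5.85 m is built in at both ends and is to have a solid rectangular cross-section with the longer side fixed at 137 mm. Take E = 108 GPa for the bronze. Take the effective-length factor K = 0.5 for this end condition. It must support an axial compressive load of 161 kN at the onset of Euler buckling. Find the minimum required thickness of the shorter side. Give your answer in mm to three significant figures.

L_e = K·L = 0.5 × 5.85 = 2.925 m
Required I = P_cr·L_e²/(π²E) = 1.610×10^5 × 2.925² / (π² × 1.08×10^11) = 1.292×10^-6 m⁴
I_req = 1.292×10^6 mm⁴
Rectangle, weak axis: I_min = h·b³/12 with h = 137 mm fixed  ⇒  b = (12I/h)^(1/3) = 48.4 mm

b ≈ 48.4 mm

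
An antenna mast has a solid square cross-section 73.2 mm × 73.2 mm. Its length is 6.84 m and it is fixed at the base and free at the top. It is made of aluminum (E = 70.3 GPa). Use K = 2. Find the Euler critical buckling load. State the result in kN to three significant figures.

P_cr ≈ 8.87 kN

I = a⁴/12 = 73.2⁴/12 = 2.393×10^6 mm⁴
I = 2.393×10^6 mm⁴ = 2.393×10^-6 m⁴
Effective length L_e = K·L = 2 × 6.84 = 13.68 m
P_cr = π²EI / L_e² = π² × 70.3×10⁹ × 2.393×10^-6 / 13.68² = 8.870×10^3 N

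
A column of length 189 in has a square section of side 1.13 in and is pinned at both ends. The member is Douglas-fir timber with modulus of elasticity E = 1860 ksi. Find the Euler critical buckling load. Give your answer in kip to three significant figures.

I = a⁴/12 = 1.13⁴/12 = 0.1359 in⁴
Effective length L_e = K·L = 1 × 189 = 189.0 in
P_cr = π²EI / L_e² = π² × 1860×10³ × 0.1359 / 189.0² = 69.83 lb

P_cr ≈ 0.0698 kip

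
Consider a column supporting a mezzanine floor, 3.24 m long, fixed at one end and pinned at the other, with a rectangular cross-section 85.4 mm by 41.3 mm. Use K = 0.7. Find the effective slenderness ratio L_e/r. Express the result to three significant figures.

λ ≈ 190

For a rectangle r_min = b/√12 = 41.3/√12 = 11.92 mm
L_e = K·L = 0.7 × 3.24 m = 2.268 m = 2268.0 mm
λ = L_e / r_min = 2268.0 / 11.92 = 190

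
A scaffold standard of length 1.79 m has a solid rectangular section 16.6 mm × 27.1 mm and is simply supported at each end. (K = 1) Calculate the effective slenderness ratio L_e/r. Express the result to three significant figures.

λ ≈ 374

For a rectangle r_min = b/√12 = 16.6/√12 = 4.792 mm
L_e = K·L = 1 × 1.79 m = 1.790 m = 1790.0 mm
λ = L_e / r_min = 1790.0 / 4.792 = 374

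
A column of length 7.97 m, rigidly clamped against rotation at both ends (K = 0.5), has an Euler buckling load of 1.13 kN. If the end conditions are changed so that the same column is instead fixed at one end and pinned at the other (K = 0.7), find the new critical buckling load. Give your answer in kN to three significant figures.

P_cr ≈ 0.577 kN

P_cr ∝ 1/K², so P_cr,new = P_cr,old × (K_old/K_new)² = 1.13 × (0.5/0.7)²
= 1.13 × 0.5102 = 0.577 kN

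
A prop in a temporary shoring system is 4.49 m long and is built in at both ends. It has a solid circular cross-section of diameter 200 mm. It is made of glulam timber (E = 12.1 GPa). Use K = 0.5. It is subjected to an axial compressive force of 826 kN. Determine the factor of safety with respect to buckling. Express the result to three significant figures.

n ≈ 2.25

I = πd⁴/64 = π×200⁴/64 = 7.854×10^7 mm⁴
I = 7.854×10^7 mm⁴ = 7.854×10^-5 m⁴
Effective length L_e = K·L = 0.5 × 4.49 = 2.245 m
P_cr = π²EI / L_e² = π² × 12.1×10⁹ × 7.854×10^-5 / 2.245² = 1.861×10^6 N
Factor of safety n = P_cr / P = 1861.0 / 826 = 2.25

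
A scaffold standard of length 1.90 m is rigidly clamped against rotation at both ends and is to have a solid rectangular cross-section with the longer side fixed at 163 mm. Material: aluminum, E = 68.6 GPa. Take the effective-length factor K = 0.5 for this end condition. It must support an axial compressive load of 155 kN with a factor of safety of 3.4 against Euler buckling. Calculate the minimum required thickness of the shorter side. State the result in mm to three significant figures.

b ≈ 37.3 mm

Required P_cr = n·P = 3.4 × 155 = 527.0 kN
L_e = K·L = 0.5 × 1.90 = 0.9500 m
Required I = P_cr·L_e²/(π²E) = 5.270×10^5 × 0.9500² / (π² × 6.86×10^10) = 7.025×10^-7 m⁴
I_req = 7.025×10^5 mm⁴
Rectangle, weak axis: I_min = h·b³/12 with h = 163 mm fixed  ⇒  b = (12I/h)^(1/3) = 37.3 mm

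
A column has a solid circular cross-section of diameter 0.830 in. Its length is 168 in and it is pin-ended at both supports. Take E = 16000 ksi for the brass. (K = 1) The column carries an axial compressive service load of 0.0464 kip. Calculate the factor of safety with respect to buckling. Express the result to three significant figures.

n ≈ 2.81

I = πd⁴/64 = π×0.830⁴/64 = 2.330×10^-2 in⁴
Effective length L_e = K·L = 1 × 168 = 168.0 in
P_cr = π²EI / L_e² = π² × 16000×10³ × 2.330×10^-2 / 168.0² = 130.3 lb
Factor of safety n = P_cr / P = 0.13034 / 0.0464 = 2.81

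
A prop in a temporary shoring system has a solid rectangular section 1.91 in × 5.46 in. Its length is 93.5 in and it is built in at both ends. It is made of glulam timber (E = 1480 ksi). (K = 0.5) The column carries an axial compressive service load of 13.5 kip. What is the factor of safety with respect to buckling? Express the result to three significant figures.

Buckling occurs about the weak axis: I_min = h·b³/12 with b = 1.91 in (the shorter side).
I_min = 5.46×1.91³/12 = 3.170 in⁴
Effective length L_e = K·L = 0.5 × 93.5 = 46.75 in
P_cr = π²EI / L_e² = π² × 1480×10³ × 3.170 / 46.75² = 2.119×10^4 lb
Factor of safety n = P_cr / P = 21.189 / 13.5 = 1.57

n ≈ 1.57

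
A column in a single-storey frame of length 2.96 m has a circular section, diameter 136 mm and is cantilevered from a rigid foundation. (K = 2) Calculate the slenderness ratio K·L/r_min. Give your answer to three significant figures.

λ ≈ 174

I = πd⁴/64 = π×136⁴/64 = 1.679×10^7 mm⁴
A = 1.453×10^4 mm²;  r_min = √(I/A) = √(1.679×10^7/1.453×10^4) = 34.00 mm
L_e = K·L = 2 × 2.96 m = 5.920 m = 5920.0 mm
λ = L_e / r_min = 5920.0 / 34.00 = 174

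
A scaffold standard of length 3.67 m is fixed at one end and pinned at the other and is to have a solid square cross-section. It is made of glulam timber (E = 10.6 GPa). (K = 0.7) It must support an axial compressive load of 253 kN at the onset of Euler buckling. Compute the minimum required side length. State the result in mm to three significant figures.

a ≈ 118 mm

L_e = K·L = 0.7 × 3.67 = 2.569 m
Required I = P_cr·L_e²/(π²E) = 2.530×10^5 × 2.569² / (π² × 1.06×10^10) = 1.596×10^-5 m⁴
I_req = 1.596×10^7 mm⁴
Solid square: I = a⁴/12  ⇒  a = (12I)^(1/4) = (12×1.596×10^7)^(1/4) = 118 mm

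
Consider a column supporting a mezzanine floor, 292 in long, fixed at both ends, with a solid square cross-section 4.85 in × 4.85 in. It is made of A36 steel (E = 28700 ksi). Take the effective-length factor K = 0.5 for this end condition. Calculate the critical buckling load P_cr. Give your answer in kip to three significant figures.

I = a⁴/12 = 4.85⁴/12 = 46.11 in⁴
Effective length L_e = K·L = 0.5 × 292 = 146.0 in
P_cr = π²EI / L_e² = π² × 28700×10³ × 46.11 / 146.0² = 6.127×10^5 lb

P_cr ≈ 613 kip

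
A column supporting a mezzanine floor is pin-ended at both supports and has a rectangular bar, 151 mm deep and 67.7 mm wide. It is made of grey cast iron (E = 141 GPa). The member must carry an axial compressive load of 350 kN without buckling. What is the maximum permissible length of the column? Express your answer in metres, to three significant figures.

L_max ≈ 3.94 m

Buckling occurs about the weak axis: I_min = h·b³/12 with b = 67.7 mm (the shorter side).
I_min = 151×67.7³/12 = 3.904×10^6 mm⁴
I = 3.904×10^-6 m⁴
At the buckling limit P_cr = P = 3.500×10^5 N
From P_cr = π²EI/(K·L)²:  L = (1/K)·√(π²EI/P_cr) = (1/1)·√(π²×1.41×10^11×3.904×10^-6/3.500×10^5)
L = 3.94 m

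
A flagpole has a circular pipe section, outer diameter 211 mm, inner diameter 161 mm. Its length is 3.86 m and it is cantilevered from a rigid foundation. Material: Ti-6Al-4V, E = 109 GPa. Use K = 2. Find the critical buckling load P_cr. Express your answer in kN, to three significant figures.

d_o = 211 mm, d_i = 161 mm
I = π(d_o⁴ − d_i⁴)/64 = π(211⁴ − 161.0⁴)/64 = 6.432×10^7 mm⁴
I = 6.432×10^7 mm⁴ = 6.432×10^-5 m⁴
Effective length L_e = K·L = 2 × 3.86 = 7.720 m
P_cr = π²EI / L_e² = π² × 109×10⁹ × 6.432×10^-5 / 7.720² = 1.161×10^6 N

P_cr ≈ 1160 kN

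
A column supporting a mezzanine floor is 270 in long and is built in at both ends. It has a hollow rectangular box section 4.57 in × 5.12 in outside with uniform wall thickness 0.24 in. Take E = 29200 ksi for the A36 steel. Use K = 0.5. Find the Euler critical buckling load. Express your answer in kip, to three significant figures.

P_cr ≈ 226 kip

Inner dimensions: h_i = 5.12 − 2×0.24 = 4.640 in, b_i = 4.57 − 2×0.24 = 4.090 in
Weak-axis I_min = (h_o·b_o³ − h_i·b_i³)/12 with b_o = 4.57, b_i = 4.090 in (shorter outer/inner sides).
I_min = (5.12×4.57³ − 4.640×4.090³)/12 = 14.27 in⁴
Effective length L_e = K·L = 0.5 × 270 = 135.0 in
P_cr = π²EI / L_e² = π² × 29200×10³ × 14.27 / 135.0² = 2.256×10^5 lb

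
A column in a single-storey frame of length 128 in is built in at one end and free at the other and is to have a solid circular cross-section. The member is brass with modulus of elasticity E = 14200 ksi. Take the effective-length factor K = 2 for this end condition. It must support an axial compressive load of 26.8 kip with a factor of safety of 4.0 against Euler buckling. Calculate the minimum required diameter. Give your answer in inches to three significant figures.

d ≈ 5.65 in

Required P_cr = n·P = 4.0 × 26.8 = 107.2 kip
L_e = K·L = 2 × 128 = 256.0 in
Required I = P_cr·L_e²/(π²E) = 1.072×10^5 × 256.0² / (π² × 1.42×10^7) = 50.13 in⁴
Solid circle: I = πd⁴/64  ⇒  d = (64I/π)^(1/4) = (64×50.13/π)^(1/4) = 5.65 in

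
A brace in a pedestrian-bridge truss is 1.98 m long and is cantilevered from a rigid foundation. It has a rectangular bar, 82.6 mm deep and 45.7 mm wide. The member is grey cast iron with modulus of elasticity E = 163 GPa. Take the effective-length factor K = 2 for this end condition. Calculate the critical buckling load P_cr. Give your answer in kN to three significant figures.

Buckling occurs about the weak axis: I_min = h·b³/12 with b = 45.7 mm (the shorter side).
I_min = 82.6×45.7³/12 = 6.570×10^5 mm⁴
I = 6.570×10^5 mm⁴ = 6.570×10^-7 m⁴
Effective length L_e = K·L = 2 × 1.98 = 3.960 m
P_cr = π²EI / L_e² = π² × 163×10⁹ × 6.570×10^-7 / 3.960² = 6.740×10^4 N

P_cr ≈ 67.4 kN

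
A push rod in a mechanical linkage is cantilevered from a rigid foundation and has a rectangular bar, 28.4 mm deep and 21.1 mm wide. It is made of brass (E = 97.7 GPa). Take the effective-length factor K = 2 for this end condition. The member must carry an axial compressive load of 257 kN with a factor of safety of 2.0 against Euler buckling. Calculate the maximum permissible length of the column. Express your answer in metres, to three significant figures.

Buckling occurs about the weak axis: I_min = h·b³/12 with b = 21.1 mm (the shorter side).
I_min = 28.4×21.1³/12 = 2.223×10^4 mm⁴
I = 2.223×10^-8 m⁴
Required critical load P_cr = n·P = 2.0 × 257 = 514.0 kN = 5.140×10^5 N
From P_cr = π²EI/(K·L)²:  L = (1/K)·√(π²EI/P_cr) = (1/2)·√(π²×9.77×10^10×2.223×10^-8/5.140×10^5)
L = 0.102 m

L_max ≈ 0.102 m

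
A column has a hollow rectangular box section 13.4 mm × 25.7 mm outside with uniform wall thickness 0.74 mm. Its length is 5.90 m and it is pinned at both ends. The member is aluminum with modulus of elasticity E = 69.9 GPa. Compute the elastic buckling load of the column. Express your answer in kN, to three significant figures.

P_cr ≈ 0.0344 kN

Inner dimensions: h_i = 25.7 − 2×0.74 = 24.22 mm, b_i = 13.4 − 2×0.74 = 11.92 mm
Weak-axis I_min = (h_o·b_o³ − h_i·b_i³)/12 with b_o = 13.4, b_i = 11.92 mm (shorter outer/inner sides).
I_min = (25.7×13.4³ − 24.22×11.92³)/12 = 1.735×10^3 mm⁴
I = 1.735×10^3 mm⁴ = 1.735×10^-9 m⁴
Effective length L_e = K·L = 1 × 5.90 = 5.900 m
P_cr = π²EI / L_e² = π² × 69.9×10⁹ × 1.735×10^-9 / 5.900² = 34.38 N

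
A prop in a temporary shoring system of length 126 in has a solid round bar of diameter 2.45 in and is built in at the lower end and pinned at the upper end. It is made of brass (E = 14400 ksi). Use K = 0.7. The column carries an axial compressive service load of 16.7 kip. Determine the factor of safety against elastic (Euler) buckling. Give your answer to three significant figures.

n ≈ 1.93

I = πd⁴/64 = π×2.45⁴/64 = 1.769 in⁴
Effective length L_e = K·L = 0.7 × 126 = 88.20 in
P_cr = π²EI / L_e² = π² × 14400×10³ × 1.769 / 88.20² = 3.231×10^4 lb
Factor of safety n = P_cr / P = 32.312 / 16.7 = 1.93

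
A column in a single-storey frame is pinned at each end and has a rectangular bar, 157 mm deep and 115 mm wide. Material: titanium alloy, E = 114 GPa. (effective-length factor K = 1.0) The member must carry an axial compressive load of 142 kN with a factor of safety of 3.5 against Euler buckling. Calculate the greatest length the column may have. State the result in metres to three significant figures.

Buckling occurs about the weak axis: I_min = h·b³/12 with b = 115 mm (the shorter side).
I_min = 157×115³/12 = 1.990×10^7 mm⁴
I = 1.990×10^-5 m⁴
Required critical load P_cr = n·P = 3.5 × 142 = 497.0 kN = 4.970×10^5 N
From P_cr = π²EI/(K·L)²:  L = (1/K)·√(π²EI/P_cr) = (1/1)·√(π²×1.14×10^11×1.990×10^-5/4.970×10^5)
L = 6.71 m

L_max ≈ 6.71 m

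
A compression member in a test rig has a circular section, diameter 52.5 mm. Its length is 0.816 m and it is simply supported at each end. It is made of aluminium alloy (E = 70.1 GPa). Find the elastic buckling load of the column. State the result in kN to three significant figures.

P_cr ≈ 387 kN

I = πd⁴/64 = π×52.5⁴/64 = 3.729×10^5 mm⁴
I = 3.729×10^5 mm⁴ = 3.729×10^-7 m⁴
Effective length L_e = K·L = 1 × 0.816 = 0.8160 m
P_cr = π²EI / L_e² = π² × 70.1×10⁹ × 3.729×10^-7 / 0.8160² = 3.875×10^5 N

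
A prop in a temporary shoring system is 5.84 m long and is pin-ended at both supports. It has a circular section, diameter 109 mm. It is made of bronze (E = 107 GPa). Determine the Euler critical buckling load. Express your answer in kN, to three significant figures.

P_cr ≈ 215 kN

I = πd⁴/64 = π×109⁴/64 = 6.929×10^6 mm⁴
I = 6.929×10^6 mm⁴ = 6.929×10^-6 m⁴
Effective length L_e = K·L = 1 × 5.84 = 5.840 m
P_cr = π²EI / L_e² = π² × 107×10⁹ × 6.929×10^-6 / 5.840² = 2.146×10^5 N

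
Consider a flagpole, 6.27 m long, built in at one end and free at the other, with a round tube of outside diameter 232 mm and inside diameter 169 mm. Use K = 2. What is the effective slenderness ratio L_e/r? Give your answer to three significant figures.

λ ≈ 175

d_o = 232 mm, d_i = 169 mm
I = π(d_o⁴ − d_i⁴)/64 = π(232⁴ − 169.0⁴)/64 = 1.022×10^8 mm⁴
A = 1.984×10^4 mm²;  r_min = √(I/A) = √(1.022×10^8/1.984×10^4) = 71.76 mm
L_e = K·L = 2 × 6.27 m = 12.54 m = 12540 mm
λ = L_e / r_min = 12540 / 71.76 = 175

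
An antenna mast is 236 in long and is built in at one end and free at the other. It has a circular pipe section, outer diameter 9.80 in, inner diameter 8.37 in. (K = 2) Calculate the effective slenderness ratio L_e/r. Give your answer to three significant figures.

d_o = 9.80 in, d_i = 8.37 in
I = π(d_o⁴ − d_i⁴)/64 = π(9.80⁴ − 8.370⁴)/64 = 211.8 in⁴
A = 20.41 in²;  r_min = √(I/A) = √(211.8/20.41) = 3.222 in
L_e = K·L = 2 × 236 = 472.0 in
λ = L_e / r_min = 472.00 / 3.222 = 146

λ ≈ 146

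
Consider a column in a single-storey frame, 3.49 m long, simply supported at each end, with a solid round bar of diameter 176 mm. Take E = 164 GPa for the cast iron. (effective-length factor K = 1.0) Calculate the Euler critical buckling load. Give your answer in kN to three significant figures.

I = πd⁴/64 = π×176⁴/64 = 4.710×10^7 mm⁴
I = 4.710×10^7 mm⁴ = 4.710×10^-5 m⁴
Effective length L_e = K·L = 1 × 3.49 = 3.490 m
P_cr = π²EI / L_e² = π² × 164×10⁹ × 4.710×10^-5 / 3.490² = 6.259×10^6 N

P_cr ≈ 6260 kN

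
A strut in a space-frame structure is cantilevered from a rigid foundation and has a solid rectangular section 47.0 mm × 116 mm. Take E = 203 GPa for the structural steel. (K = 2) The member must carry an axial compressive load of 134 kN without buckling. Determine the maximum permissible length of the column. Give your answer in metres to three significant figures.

Buckling occurs about the weak axis: I_min = h·b³/12 with b = 47.0 mm (the shorter side).
I_min = 116×47.0³/12 = 1.004×10^6 mm⁴
I = 1.004×10^-6 m⁴
At the buckling limit P_cr = P = 1.340×10^5 N
From P_cr = π²EI/(K·L)²:  L = (1/K)·√(π²EI/P_cr) = (1/2)·√(π²×2.03×10^11×1.004×10^-6/1.340×10^5)
L = 1.94 m

L_max ≈ 1.94 m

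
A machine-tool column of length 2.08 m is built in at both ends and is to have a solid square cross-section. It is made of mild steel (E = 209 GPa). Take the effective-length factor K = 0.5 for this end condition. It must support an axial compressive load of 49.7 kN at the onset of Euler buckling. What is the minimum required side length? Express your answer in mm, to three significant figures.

a ≈ 23.6 mm

L_e = K·L = 0.5 × 2.08 = 1.040 m
Required I = P_cr·L_e²/(π²E) = 4.970×10^4 × 1.040² / (π² × 2.09×10^11) = 2.606×10^-8 m⁴
I_req = 2.606×10^4 mm⁴
Solid square: I = a⁴/12  ⇒  a = (12I)^(1/4) = (12×2.606×10^4)^(1/4) = 23.6 mm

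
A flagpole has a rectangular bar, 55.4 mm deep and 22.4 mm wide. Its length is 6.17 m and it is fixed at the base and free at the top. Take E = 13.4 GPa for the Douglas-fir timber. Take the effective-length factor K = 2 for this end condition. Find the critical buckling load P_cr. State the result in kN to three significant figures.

Buckling occurs about the weak axis: I_min = h·b³/12 with b = 22.4 mm (the shorter side).
I_min = 55.4×22.4³/12 = 5.189×10^4 mm⁴
I = 5.189×10^4 mm⁴ = 5.189×10^-8 m⁴
Effective length L_e = K·L = 2 × 6.17 = 12.34 m
P_cr = π²EI / L_e² = π² × 13.4×10⁹ × 5.189×10^-8 / 12.34² = 45.07 N

P_cr ≈ 0.0451 kN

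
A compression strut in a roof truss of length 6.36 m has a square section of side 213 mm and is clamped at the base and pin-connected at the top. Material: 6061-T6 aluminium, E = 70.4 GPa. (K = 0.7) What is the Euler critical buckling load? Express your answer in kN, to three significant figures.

P_cr ≈ 6010 kN

I = a⁴/12 = 213⁴/12 = 1.715×10^8 mm⁴
I = 1.715×10^8 mm⁴ = 1.715×10^-4 m⁴
Effective length L_e = K·L = 0.7 × 6.36 = 4.452 m
P_cr = π²EI / L_e² = π² × 70.4×10⁹ × 1.715×10^-4 / 4.452² = 6.013×10^6 N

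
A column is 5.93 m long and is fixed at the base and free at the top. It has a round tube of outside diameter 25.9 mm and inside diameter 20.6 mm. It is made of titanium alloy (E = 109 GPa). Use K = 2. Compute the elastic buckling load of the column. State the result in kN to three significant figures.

P_cr ≈ 0.101 kN

d_o = 25.9 mm, d_i = 20.6 mm
I = π(d_o⁴ − d_i⁴)/64 = π(25.9⁴ − 20.60⁴)/64 = 1.325×10^4 mm⁴
I = 1.325×10^4 mm⁴ = 1.325×10^-8 m⁴
Effective length L_e = K·L = 2 × 5.93 = 11.86 m
P_cr = π²EI / L_e² = π² × 109×10⁹ × 1.325×10^-8 / 11.86² = 101.3 N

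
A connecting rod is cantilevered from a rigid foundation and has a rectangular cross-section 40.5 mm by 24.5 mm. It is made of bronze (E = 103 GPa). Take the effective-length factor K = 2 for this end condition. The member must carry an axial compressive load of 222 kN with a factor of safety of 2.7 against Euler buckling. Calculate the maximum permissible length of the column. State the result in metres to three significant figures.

L_max ≈ 0.145 m

Buckling occurs about the weak axis: I_min = h·b³/12 with b = 24.5 mm (the shorter side).
I_min = 40.5×24.5³/12 = 4.963×10^4 mm⁴
I = 4.963×10^-8 m⁴
Required critical load P_cr = n·P = 2.7 × 222 = 599.4 kN = 5.994×10^5 N
From P_cr = π²EI/(K·L)²:  L = (1/K)·√(π²EI/P_cr) = (1/2)·√(π²×1.03×10^11×4.963×10^-8/5.994×10^5)
L = 0.145 m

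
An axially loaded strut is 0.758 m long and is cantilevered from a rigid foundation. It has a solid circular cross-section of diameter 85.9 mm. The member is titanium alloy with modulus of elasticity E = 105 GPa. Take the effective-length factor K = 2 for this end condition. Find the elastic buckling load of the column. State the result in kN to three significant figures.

I = πd⁴/64 = π×85.9⁴/64 = 2.673×10^6 mm⁴
I = 2.673×10^6 mm⁴ = 2.673×10^-6 m⁴
Effective length L_e = K·L = 2 × 0.758 = 1.516 m
P_cr = π²EI / L_e² = π² × 105×10⁹ × 2.673×10^-6 / 1.516² = 1.205×10^6 N

P_cr ≈ 1210 kN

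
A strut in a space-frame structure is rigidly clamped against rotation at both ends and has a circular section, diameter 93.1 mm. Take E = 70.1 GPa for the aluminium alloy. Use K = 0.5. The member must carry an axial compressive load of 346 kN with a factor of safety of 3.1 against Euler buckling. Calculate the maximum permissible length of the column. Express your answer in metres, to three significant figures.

L_max ≈ 3.08 m

I = πd⁴/64 = π×93.1⁴/64 = 3.688×10^6 mm⁴
I = 3.688×10^-6 m⁴
Required critical load P_cr = n·P = 3.1 × 346 = 1073 kN = 1.073×10^6 N
From P_cr = π²EI/(K·L)²:  L = (1/K)·√(π²EI/P_cr) = (1/0.5)·√(π²×7.01×10^10×3.688×10^-6/1.073×10^6)
L = 3.08 m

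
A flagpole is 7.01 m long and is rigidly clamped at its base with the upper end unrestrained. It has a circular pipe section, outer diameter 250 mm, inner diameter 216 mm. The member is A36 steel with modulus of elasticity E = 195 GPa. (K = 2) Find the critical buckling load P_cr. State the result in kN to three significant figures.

P_cr ≈ 831 kN

d_o = 250 mm, d_i = 216 mm
I = π(d_o⁴ − d_i⁴)/64 = π(250⁴ − 216.0⁴)/64 = 8.490×10^7 mm⁴
I = 8.490×10^7 mm⁴ = 8.490×10^-5 m⁴
Effective length L_e = K·L = 2 × 7.01 = 14.02 m
P_cr = π²EI / L_e² = π² × 195×10⁹ × 8.490×10^-5 / 14.02² = 8.312×10^5 N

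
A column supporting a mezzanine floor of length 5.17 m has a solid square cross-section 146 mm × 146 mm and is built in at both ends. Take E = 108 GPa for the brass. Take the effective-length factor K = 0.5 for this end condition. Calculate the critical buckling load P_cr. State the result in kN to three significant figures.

P_cr ≈ 6040 kN

I = a⁴/12 = 146⁴/12 = 3.786×10^7 mm⁴
I = 3.786×10^7 mm⁴ = 3.786×10^-5 m⁴
Effective length L_e = K·L = 0.5 × 5.17 = 2.585 m
P_cr = π²EI / L_e² = π² × 108×10⁹ × 3.786×10^-5 / 2.585² = 6.040×10^6 N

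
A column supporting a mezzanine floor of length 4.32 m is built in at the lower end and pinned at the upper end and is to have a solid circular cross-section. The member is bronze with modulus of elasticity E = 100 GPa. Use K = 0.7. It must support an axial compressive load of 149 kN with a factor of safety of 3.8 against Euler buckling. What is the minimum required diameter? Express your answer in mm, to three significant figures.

d ≈ 102 mm

Required P_cr = n·P = 3.8 × 149 = 566.2 kN
L_e = K·L = 0.7 × 4.32 = 3.024 m
Required I = P_cr·L_e²/(π²E) = 5.662×10^5 × 3.024² / (π² × 1.00×10^11) = 5.246×10^-6 m⁴
I_req = 5.246×10^6 mm⁴
Solid circle: I = πd⁴/64  ⇒  d = (64I/π)^(1/4) = (64×5.246×10^6/π)^(1/4) = 102 mm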